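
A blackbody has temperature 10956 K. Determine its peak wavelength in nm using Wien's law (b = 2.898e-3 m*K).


lam_max = b / T = 2.898e-3 / 10956 = 2.645e-07 m = 264.5126 nm

264.5126 nm


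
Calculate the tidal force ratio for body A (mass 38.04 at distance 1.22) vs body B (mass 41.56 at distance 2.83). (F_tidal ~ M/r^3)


Ratio = (M1/r1^3) / (M2/r2^3) = (38.04/1.22^3) / (41.56/2.83^3) = 11.4247

11.4247


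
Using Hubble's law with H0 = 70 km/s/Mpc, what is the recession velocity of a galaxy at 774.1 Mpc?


v = H0 * d = 70 * 774.1 = 54187.0

54187.0 km/s


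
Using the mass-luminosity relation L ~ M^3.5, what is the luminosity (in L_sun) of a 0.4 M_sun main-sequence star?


L/L_sun = (M/M_sun)^3.5 = 0.4^3.5 = 0.0405

0.0405 L_sun


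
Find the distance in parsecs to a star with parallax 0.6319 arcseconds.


d = 1/p = 1/0.6319 = 1.5825

1.5825 pc


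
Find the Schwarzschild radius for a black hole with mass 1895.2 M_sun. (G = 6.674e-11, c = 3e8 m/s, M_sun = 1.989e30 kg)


M = 1895.2 * 1.989e30 kg = 3.7695528e+33 kg. rs = 2GM/c^2 = 2 * 6.674e-11 * 3.7695528e+33 / (3e8)^2 = 5.591e+06

5.591e+06 m


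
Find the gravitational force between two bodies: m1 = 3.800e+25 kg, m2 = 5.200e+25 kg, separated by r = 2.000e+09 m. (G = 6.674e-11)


F = G*m1*m2/r^2 = 6.674e-11 * 3.800e+25 * 5.200e+25 / (2.000e+09)^2 = 6.674e-11 * 1.976e+51 / 4.000e+18 = 3.297e+22

3.297e+22 N


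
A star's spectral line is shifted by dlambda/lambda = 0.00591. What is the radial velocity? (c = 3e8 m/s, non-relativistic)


v = (dlambda/lambda) * c = 0.00591 * 3e8 = 1.773e+06

1.773e+06 m/s


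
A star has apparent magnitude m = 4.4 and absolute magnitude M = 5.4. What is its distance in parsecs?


d = 10^((m - M + 5)/5) = 10^((4.4 - 5.4 + 5)/5) = 6.3096

6.3096 pc


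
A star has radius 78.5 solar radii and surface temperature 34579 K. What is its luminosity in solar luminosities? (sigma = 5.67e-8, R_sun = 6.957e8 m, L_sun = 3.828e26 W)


R = 78.5 * 6.957e8 m = 5.461245e+10 m. L = 4*pi*R^2*sigma*T^4 = 4*pi*(5.461245e+10)^2 * 5.67e-8 * 34579^4 = 3.038267175e+33 W. L/L_sun = 3.038267175e+33 / 3.828e26 = 7.937e+06

7.937e+06 L_sun


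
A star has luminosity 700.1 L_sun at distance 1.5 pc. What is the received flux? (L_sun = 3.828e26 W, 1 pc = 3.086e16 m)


F = L / (4*pi*d^2) = 2.680e+29 / (4*pi*(4.629e+16)^2) = 9.953e-06

9.953e-06 W/m^2


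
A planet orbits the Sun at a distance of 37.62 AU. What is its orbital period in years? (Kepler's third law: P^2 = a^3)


P = a^(3/2) = 37.62^1.5 = 230.7428

230.7428 years


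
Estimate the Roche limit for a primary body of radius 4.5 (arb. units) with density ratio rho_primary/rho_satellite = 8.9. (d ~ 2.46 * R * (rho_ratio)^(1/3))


d_Roche = 2.46 * 4.5 * 8.9^(1/3) = 22.9409

22.9409


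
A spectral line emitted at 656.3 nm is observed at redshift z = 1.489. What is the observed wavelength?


lam_obs = lam_emit * (1 + z) = 656.3 * (1 + 1.489) = 1633.5307

1633.5307 nm


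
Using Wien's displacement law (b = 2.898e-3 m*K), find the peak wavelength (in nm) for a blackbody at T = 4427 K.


lam_max = b / T = 2.898e-3 / 4427 = 6.546e-07 m = 654.6194 nm

654.6194 nm


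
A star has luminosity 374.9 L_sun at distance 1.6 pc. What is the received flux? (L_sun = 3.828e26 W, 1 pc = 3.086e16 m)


F = L / (4*pi*d^2) = 1.435e+29 / (4*pi*(4.938e+16)^2) = 4.684e-06

4.684e-06 W/m^2


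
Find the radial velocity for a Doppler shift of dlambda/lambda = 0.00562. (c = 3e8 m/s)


v = (dlambda/lambda) * c = 0.00562 * 3e8 = 1.686e+06

1.686e+06 m/s


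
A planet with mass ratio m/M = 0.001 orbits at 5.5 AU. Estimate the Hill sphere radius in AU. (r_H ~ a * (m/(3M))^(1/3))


r_H = a * (m/3M)^(1/3) = 5.5 * (0.001/3)^(1/3) = 0.3813

0.3813 AU


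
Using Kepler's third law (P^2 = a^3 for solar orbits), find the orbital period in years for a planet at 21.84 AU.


P = a^(3/2) = 21.84^1.5 = 102.0655

102.0655 years


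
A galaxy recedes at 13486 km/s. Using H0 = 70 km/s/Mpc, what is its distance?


d = v / H0 = 13486 / 70 = 192.6571

192.6571 Mpc


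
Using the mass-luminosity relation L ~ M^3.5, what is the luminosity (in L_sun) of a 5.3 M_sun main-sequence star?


L/L_sun = (M/M_sun)^3.5 = 5.3^3.5 = 342.7406

342.7406 L_sun


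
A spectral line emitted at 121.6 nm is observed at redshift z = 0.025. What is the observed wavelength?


lam_obs = lam_emit * (1 + z) = 121.6 * (1 + 0.025) = 124.64

124.64 nm


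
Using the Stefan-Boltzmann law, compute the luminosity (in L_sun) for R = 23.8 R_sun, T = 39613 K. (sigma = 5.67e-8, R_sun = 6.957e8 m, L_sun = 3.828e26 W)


R = 23.8 * 6.957e8 m = 1.655766e+10 m. L = 4*pi*R^2*sigma*T^4 = 4*pi*(1.655766e+10)^2 * 5.67e-8 * 39613^4 = 4.809963486e+32 W. L/L_sun = 4.809963486e+32 / 3.828e26 = 1.257e+06

1.257e+06 L_sun


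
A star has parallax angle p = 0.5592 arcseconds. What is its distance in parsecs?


d = 1/p = 1/0.5592 = 1.7883

1.7883 pc


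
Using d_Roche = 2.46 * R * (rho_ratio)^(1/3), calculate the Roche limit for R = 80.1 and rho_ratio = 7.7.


d_Roche = 2.46 * 80.1 * 7.7^(1/3) = 389.103

389.103


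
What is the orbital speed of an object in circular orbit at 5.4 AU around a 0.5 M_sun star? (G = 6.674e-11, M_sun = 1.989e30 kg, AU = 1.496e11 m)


v = sqrt(GM/r) = sqrt(6.674e-11 * 9.945e+29 / 8.078e+11) = 9064.2697

9064.2697 m/s


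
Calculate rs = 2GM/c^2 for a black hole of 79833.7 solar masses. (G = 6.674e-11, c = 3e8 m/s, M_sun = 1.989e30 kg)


M = 79833.7 * 1.989e30 kg = 1.587892293e+35 kg. rs = 2GM/c^2 = 2 * 6.674e-11 * 1.587892293e+35 / (3e8)^2 = 2.355e+08

2.355e+08 m


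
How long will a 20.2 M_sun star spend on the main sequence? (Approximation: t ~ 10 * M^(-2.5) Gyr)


t = 10 * M^(-2.5) = 10 * 20.2^(-2.5) = 0.0055

0.0055 Gyr


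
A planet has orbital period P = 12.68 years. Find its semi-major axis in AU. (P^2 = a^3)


a = P^(2/3) = 12.68^(2/3) = 5.4377

5.4377 AU


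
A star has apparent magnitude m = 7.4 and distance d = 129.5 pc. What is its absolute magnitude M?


M = m - 5*log10(d) + 5 = 7.4 - 5*log10(129.5) + 5 = 1.8387

1.8387


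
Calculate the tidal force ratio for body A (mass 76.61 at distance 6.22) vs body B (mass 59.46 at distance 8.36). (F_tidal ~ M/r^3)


Ratio = (M1/r1^3) / (M2/r2^3) = (76.61/6.22^3) / (59.46/8.36^3) = 3.1283

3.1283


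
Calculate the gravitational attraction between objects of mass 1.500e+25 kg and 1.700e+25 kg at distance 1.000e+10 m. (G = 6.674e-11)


F = G*m1*m2/r^2 = 6.674e-11 * 1.500e+25 * 1.700e+25 / (1.000e+10)^2 = 6.674e-11 * 2.550e+50 / 1.000e+20 = 1.702e+20

1.702e+20 N


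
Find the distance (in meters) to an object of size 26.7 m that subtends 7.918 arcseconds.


D = size / theta_rad, theta_rad = 7.918 * pi/(180*3600) = 3.839e-05, D = 695538.0559

695538.0559 m


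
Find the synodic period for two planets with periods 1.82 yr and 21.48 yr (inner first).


1/P_syn = |1/P1 - 1/P2| = |1/1.82 - 1/21.48| => P_syn = 1.9885

1.9885 years


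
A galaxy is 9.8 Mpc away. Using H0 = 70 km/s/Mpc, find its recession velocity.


v = H0 * d = 70 * 9.8 = 686.0

686.0 km/s


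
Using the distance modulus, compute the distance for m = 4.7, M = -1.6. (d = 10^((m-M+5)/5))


d = 10^((m - M + 5)/5) = 10^((4.7 - -1.6 + 5)/5) = 181.9701

181.9701 pc


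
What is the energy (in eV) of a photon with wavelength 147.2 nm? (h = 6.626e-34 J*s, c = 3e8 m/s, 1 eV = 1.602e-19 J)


E = hc/lambda = 6.626e-34 * 3e8 / 1.472e-07 = 1.350e-18 J = 8.4295 eV

8.4295 eV


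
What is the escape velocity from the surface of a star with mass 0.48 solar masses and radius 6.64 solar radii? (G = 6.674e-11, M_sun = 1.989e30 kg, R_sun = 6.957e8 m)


M = 0.48 * 1.989e30 kg = 9.5472e+29 kg; R = 6.64 * 6.957e8 m = 4.619448e+09 m. v_esc = sqrt(2GM/R) = sqrt(2 * 6.674e-11 * 9.5472e+29 / 4.619448e+09) = 166092.9

166092.9 m/s


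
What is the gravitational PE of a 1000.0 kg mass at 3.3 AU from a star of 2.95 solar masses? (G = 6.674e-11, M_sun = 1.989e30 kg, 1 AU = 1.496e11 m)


M = 2.95 * 1.989e30 kg = 5.86755e+30 kg; r = 3.3 AU * 1.496e11 m/AU = 4.9368e+11 m. U = -GM*m/r = -(6.674e-11 * 5.86755e+30 * 1000.0) / 4.9368e+11 = -7.932e+11

-7.932e+11 J


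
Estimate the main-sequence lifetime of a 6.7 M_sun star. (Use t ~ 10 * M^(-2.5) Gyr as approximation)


t = 10 * M^(-2.5) = 10 * 6.7^(-2.5) = 0.0861

0.0861 Gyr


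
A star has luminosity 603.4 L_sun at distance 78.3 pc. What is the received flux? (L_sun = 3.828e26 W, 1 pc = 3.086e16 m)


F = L / (4*pi*d^2) = 2.310e+29 / (4*pi*(2.416e+18)^2) = 3.148e-09

3.148e-09 W/m^2


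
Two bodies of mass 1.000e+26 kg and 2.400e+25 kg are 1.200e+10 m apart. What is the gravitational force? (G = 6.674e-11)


F = G*m1*m2/r^2 = 6.674e-11 * 1.000e+26 * 2.400e+25 / (1.200e+10)^2 = 6.674e-11 * 2.400e+51 / 1.440e+20 = 1.112e+21

1.112e+21 N


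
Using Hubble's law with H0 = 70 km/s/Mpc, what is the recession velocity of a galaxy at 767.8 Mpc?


v = H0 * d = 70 * 767.8 = 53746.0

53746.0 km/s


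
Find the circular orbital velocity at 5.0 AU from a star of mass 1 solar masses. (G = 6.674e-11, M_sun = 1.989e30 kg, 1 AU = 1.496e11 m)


v = sqrt(GM/r) = sqrt(6.674e-11 * 1.989e+30 / 7.480e+11) = 13321.7014

13321.7014 m/s


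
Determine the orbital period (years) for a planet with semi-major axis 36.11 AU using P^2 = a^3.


P = a^(3/2) = 36.11^1.5 = 216.9908

216.9908 years


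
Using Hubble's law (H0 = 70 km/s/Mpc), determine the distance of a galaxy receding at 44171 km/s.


d = v / H0 = 44171 / 70 = 631.0143

631.0143 Mpc


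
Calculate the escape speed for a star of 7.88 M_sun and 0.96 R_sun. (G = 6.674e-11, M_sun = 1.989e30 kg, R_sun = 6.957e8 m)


M = 7.88 * 1.989e30 kg = 1.567332e+31 kg; R = 0.96 * 6.957e8 m = 6.67872e+08 m. v_esc = sqrt(2GM/R) = sqrt(2 * 6.674e-11 * 1.567332e+31 / 6.67872e+08) = 1.770e+06

1.770e+06 m/s


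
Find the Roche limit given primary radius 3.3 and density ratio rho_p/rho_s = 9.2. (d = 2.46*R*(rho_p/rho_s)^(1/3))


d_Roche = 2.46 * 3.3 * 9.2^(1/3) = 17.0103

17.0103


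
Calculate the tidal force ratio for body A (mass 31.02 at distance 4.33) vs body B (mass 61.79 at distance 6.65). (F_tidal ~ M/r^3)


Ratio = (M1/r1^3) / (M2/r2^3) = (31.02/4.33^3) / (61.79/6.65^3) = 1.8185

1.8185


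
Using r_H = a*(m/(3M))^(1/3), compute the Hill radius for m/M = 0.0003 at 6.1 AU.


r_H = a * (m/3M)^(1/3) = 6.1 * (0.0003/3)^(1/3) = 0.2831

0.2831 AU


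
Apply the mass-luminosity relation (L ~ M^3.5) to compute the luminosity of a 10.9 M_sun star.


L/L_sun = (M/M_sun)^3.5 = 10.9^3.5 = 4275.5574

4275.5574 L_sun


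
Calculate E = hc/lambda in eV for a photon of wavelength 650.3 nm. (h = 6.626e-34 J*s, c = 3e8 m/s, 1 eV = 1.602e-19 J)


E = hc/lambda = 6.626e-34 * 3e8 / 6.503e-07 = 3.057e-19 J = 1.9081 eV

1.9081 eV


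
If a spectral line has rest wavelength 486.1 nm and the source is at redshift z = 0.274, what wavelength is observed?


lam_obs = lam_emit * (1 + z) = 486.1 * (1 + 0.274) = 619.2914

619.2914 nm


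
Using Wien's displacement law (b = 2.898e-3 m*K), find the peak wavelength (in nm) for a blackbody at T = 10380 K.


lam_max = b / T = 2.898e-3 / 10380 = 2.792e-07 m = 279.1908 nm

279.1908 nm


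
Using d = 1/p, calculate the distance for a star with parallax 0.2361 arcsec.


d = 1/p = 1/0.2361 = 4.2355

4.2355 pc


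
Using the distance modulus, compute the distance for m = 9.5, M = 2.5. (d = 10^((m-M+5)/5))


d = 10^((m - M + 5)/5) = 10^((9.5 - 2.5 + 5)/5) = 251.1886

251.1886 pc


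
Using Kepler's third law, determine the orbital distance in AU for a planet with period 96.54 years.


a = P^(2/3) = 96.54^(2/3) = 21.0445

21.0445 AU


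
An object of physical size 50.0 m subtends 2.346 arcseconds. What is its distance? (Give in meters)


D = size / theta_rad, theta_rad = 2.346 * pi/(180*3600) = 1.137e-05, D = 4.396e+06

4.396e+06 m


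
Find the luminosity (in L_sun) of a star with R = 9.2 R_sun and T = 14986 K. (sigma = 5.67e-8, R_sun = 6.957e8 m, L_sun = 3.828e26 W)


R = 9.2 * 6.957e8 m = 6.40044e+09 m. L = 4*pi*R^2*sigma*T^4 = 4*pi*(6.40044e+09)^2 * 5.67e-8 * 14986^4 = 1.472161641e+30 W. L/L_sun = 1.472161641e+30 / 3.828e26 = 3845.7723

3845.7723 L_sun


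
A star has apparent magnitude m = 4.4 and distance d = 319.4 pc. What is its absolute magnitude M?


M = m - 5*log10(d) + 5 = 4.4 - 5*log10(319.4) + 5 = -3.1217

-3.1217


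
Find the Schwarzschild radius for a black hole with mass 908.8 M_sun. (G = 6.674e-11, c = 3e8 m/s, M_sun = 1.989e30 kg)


M = 908.8 * 1.989e30 kg = 1.8076032e+33 kg. rs = 2GM/c^2 = 2 * 6.674e-11 * 1.8076032e+33 / (3e8)^2 = 2.681e+06

2.681e+06 m


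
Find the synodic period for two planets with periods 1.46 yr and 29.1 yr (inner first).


1/P_syn = |1/P1 - 1/P2| = |1/1.46 - 1/29.1| => P_syn = 1.5371

1.5371 years


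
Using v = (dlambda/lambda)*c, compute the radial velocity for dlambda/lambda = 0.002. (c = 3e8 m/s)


v = (dlambda/lambda) * c = 0.002 * 3e8 = 600000.0

600000.0 m/s


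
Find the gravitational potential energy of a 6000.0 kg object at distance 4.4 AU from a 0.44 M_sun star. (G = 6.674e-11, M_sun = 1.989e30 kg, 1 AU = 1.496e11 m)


M = 0.44 * 1.989e30 kg = 8.7516e+29 kg; r = 4.4 AU * 1.496e11 m/AU = 6.5824e+11 m. U = -GM*m/r = -(6.674e-11 * 8.7516e+29 * 6000.0) / 6.5824e+11 = -5.324e+11

-5.324e+11 J


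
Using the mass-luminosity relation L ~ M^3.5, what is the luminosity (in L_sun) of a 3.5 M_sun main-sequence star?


L/L_sun = (M/M_sun)^3.5 = 3.5^3.5 = 80.2118

80.2118 L_sun


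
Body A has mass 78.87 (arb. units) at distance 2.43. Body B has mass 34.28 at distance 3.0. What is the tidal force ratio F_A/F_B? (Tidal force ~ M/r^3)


Ratio = (M1/r1^3) / (M2/r2^3) = (78.87/2.43^3) / (34.28/3.0^3) = 4.3293

4.3293


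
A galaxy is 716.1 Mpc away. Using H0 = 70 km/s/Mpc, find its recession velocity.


v = H0 * d = 70 * 716.1 = 50127.0

50127.0 km/s


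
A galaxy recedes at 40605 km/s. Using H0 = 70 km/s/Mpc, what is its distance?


d = v / H0 = 40605 / 70 = 580.0714

580.0714 Mpc


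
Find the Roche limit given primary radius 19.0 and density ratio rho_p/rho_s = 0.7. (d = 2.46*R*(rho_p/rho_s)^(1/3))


d_Roche = 2.46 * 19.0 * 0.7^(1/3) = 41.5006

41.5006


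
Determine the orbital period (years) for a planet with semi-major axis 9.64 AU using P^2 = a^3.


P = a^(3/2) = 9.64^1.5 = 29.9306

29.9306 years


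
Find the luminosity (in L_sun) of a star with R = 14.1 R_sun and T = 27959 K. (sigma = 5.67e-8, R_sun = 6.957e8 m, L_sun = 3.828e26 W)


R = 14.1 * 6.957e8 m = 9.80937e+09 m. L = 4*pi*R^2*sigma*T^4 = 4*pi*(9.80937e+09)^2 * 5.67e-8 * 27959^4 = 4.189495143e+31 W. L/L_sun = 4.189495143e+31 / 3.828e26 = 109443.4468

109443.4468 L_sun


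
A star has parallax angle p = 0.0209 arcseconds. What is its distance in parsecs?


d = 1/p = 1/0.0209 = 47.8469

47.8469 pc


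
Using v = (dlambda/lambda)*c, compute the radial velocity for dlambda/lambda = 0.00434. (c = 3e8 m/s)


v = (dlambda/lambda) * c = 0.00434 * 3e8 = 1.302e+06

1.302e+06 m/s


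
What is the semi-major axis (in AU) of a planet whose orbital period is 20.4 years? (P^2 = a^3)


a = P^(2/3) = 20.4^(2/3) = 7.466

7.466 AU


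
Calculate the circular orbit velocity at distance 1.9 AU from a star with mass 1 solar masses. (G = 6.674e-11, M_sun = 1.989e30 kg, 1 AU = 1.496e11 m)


v = sqrt(GM/r) = sqrt(6.674e-11 * 1.989e+30 / 2.842e+11) = 21610.6533

21610.6533 m/s


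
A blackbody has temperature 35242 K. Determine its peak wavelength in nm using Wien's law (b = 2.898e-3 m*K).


lam_max = b / T = 2.898e-3 / 35242 = 8.223e-08 m = 82.2314 nm

82.2314 nm


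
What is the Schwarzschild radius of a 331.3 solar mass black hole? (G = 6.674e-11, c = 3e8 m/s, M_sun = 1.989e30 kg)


M = 331.3 * 1.989e30 kg = 6.589557e+32 kg. rs = 2GM/c^2 = 2 * 6.674e-11 * 6.589557e+32 / (3e8)^2 = 977304.5204

977304.5204 m


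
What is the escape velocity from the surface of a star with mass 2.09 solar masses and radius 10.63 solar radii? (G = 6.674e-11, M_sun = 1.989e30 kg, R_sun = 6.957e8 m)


M = 2.09 * 1.989e30 kg = 4.15701e+30 kg; R = 10.63 * 6.957e8 m = 7.395291e+09 m. v_esc = sqrt(2GM/R) = sqrt(2 * 6.674e-11 * 4.15701e+30 / 7.395291e+09) = 273918.2697

273918.2697 m/s


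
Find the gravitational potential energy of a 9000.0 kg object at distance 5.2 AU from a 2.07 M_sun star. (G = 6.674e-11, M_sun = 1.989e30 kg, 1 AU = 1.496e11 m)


M = 2.07 * 1.989e30 kg = 4.11723e+30 kg; r = 5.2 AU * 1.496e11 m/AU = 7.7792e+11 m. U = -GM*m/r = -(6.674e-11 * 4.11723e+30 * 9000.0) / 7.7792e+11 = -3.179e+12

-3.179e+12 J


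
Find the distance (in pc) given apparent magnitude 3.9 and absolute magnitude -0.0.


d = 10^((m - M + 5)/5) = 10^((3.9 - -0.0 + 5)/5) = 60.256

60.256 pc


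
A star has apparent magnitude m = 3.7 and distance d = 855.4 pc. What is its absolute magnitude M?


M = m - 5*log10(d) + 5 = 3.7 - 5*log10(855.4) + 5 = -5.9608

-5.9608


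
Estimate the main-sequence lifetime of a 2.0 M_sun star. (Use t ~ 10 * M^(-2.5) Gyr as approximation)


t = 10 * M^(-2.5) = 10 * 2.0^(-2.5) = 1.7678

1.7678 Gyr


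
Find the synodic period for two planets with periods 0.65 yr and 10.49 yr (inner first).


1/P_syn = |1/P1 - 1/P2| = |1/0.65 - 1/10.49| => P_syn = 0.6929

0.6929 years


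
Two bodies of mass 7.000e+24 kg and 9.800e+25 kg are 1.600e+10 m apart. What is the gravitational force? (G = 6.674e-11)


F = G*m1*m2/r^2 = 6.674e-11 * 7.000e+24 * 9.800e+25 / (1.600e+10)^2 = 6.674e-11 * 6.860e+50 / 2.560e+20 = 1.788e+20

1.788e+20 N


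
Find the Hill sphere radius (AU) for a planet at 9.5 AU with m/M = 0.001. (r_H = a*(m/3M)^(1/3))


r_H = a * (m/3M)^(1/3) = 9.5 * (0.001/3)^(1/3) = 0.6587

0.6587 AU


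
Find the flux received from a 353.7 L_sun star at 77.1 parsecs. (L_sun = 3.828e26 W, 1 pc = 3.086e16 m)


F = L / (4*pi*d^2) = 1.354e+29 / (4*pi*(2.379e+18)^2) = 1.903e-09

1.903e-09 W/m^2


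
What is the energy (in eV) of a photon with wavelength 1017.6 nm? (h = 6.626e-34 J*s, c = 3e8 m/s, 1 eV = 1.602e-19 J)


E = hc/lambda = 6.626e-34 * 3e8 / 1.018e-06 = 1.953e-19 J = 1.2194 eV

1.2194 eV


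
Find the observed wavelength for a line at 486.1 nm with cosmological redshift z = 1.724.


lam_obs = lam_emit * (1 + z) = 486.1 * (1 + 1.724) = 1324.1364

1324.1364 nm


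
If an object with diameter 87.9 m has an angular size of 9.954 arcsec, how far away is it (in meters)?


D = size / theta_rad, theta_rad = 9.954 * pi/(180*3600) = 4.826e-05, D = 1.821e+06

1.821e+06 m


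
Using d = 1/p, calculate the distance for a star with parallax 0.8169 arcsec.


d = 1/p = 1/0.8169 = 1.2241

1.2241 pc


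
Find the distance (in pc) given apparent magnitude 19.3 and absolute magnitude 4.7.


d = 10^((m - M + 5)/5) = 10^((19.3 - 4.7 + 5)/5) = 8317.6377

8317.6377 pc


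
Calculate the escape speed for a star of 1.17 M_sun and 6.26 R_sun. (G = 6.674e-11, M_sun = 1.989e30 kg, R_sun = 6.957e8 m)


M = 1.17 * 1.989e30 kg = 2.32713e+30 kg; R = 6.26 * 6.957e8 m = 4.355082e+09 m. v_esc = sqrt(2GM/R) = sqrt(2 * 6.674e-11 * 2.32713e+30 / 4.355082e+09) = 267067.0155

267067.0155 m/s


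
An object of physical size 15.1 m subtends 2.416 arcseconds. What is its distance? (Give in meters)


D = size / theta_rad, theta_rad = 2.416 * pi/(180*3600) = 1.171e-05, D = 1.289e+06

1.289e+06 m


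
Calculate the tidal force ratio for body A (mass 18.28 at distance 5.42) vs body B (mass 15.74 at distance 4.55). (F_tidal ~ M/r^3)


Ratio = (M1/r1^3) / (M2/r2^3) = (18.28/5.42^3) / (15.74/4.55^3) = 0.6871

0.6871


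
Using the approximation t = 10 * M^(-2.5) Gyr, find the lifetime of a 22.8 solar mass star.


t = 10 * M^(-2.5) = 10 * 22.8^(-2.5) = 0.004

0.004 Gyr


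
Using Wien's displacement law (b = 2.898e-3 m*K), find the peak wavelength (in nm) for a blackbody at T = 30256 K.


lam_max = b / T = 2.898e-3 / 30256 = 9.578e-08 m = 95.7827 nm

95.7827 nm


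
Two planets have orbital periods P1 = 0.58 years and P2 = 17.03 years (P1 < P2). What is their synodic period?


1/P_syn = |1/P1 - 1/P2| = |1/0.58 - 1/17.03| => P_syn = 0.6004

0.6004 years


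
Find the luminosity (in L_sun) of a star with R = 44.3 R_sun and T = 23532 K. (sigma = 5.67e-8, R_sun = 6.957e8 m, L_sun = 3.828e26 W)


R = 44.3 * 6.957e8 m = 3.081951e+10 m. L = 4*pi*R^2*sigma*T^4 = 4*pi*(3.081951e+10)^2 * 5.67e-8 * 23532^4 = 2.075294528e+32 W. L/L_sun = 2.075294528e+32 / 3.828e26 = 542135.4566

542135.4566 L_sun


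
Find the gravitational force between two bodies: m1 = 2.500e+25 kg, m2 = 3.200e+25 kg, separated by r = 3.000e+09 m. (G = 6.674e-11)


F = G*m1*m2/r^2 = 6.674e-11 * 2.500e+25 * 3.200e+25 / (3.000e+09)^2 = 6.674e-11 * 8.000e+50 / 9.000e+18 = 5.932e+21

5.932e+21 N


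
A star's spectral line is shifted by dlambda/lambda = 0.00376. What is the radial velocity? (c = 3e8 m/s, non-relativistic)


v = (dlambda/lambda) * c = 0.00376 * 3e8 = 1.128e+06

1.128e+06 m/s


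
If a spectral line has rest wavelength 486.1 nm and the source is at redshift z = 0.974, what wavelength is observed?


lam_obs = lam_emit * (1 + z) = 486.1 * (1 + 0.974) = 959.5614

959.5614 nm


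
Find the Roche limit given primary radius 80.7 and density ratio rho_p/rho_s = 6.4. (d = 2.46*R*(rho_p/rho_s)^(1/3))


d_Roche = 2.46 * 80.7 * 6.4^(1/3) = 368.583

368.583


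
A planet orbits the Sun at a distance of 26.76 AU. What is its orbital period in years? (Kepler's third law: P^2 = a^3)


P = a^(3/2) = 26.76^1.5 = 138.4297

138.4297 years


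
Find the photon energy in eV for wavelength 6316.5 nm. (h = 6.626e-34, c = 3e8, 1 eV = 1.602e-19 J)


E = hc/lambda = 6.626e-34 * 3e8 / 6.317e-06 = 3.147e-20 J = 0.1964 eV

0.1964 eV


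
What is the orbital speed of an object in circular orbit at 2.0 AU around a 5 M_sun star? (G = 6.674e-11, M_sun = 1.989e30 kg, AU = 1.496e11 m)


v = sqrt(GM/r) = sqrt(6.674e-11 * 9.945e+30 / 2.992e+11) = 47099.3269

47099.3269 m/s


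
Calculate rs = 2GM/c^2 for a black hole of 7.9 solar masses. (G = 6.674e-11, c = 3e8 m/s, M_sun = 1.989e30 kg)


M = 7.9 * 1.989e30 kg = 1.57131e+31 kg. rs = 2GM/c^2 = 2 * 6.674e-11 * 1.57131e+31 / (3e8)^2 = 23304.2732

23304.2732 m


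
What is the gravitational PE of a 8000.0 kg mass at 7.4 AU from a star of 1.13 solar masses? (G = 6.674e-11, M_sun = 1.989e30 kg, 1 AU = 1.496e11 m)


M = 1.13 * 1.989e30 kg = 2.24757e+30 kg; r = 7.4 AU * 1.496e11 m/AU = 1.10704e+12 m. U = -GM*m/r = -(6.674e-11 * 2.24757e+30 * 8000.0) / 1.10704e+12 = -1.084e+12

-1.084e+12 J


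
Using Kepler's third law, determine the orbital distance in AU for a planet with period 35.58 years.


a = P^(2/3) = 35.58^(2/3) = 10.8178

10.8178 AU


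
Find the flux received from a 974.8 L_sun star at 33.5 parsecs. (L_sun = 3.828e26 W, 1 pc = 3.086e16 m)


F = L / (4*pi*d^2) = 3.732e+29 / (4*pi*(1.034e+18)^2) = 2.778e-08

2.778e-08 W/m^2


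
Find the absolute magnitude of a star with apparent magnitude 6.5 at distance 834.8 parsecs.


M = m - 5*log10(d) + 5 = 6.5 - 5*log10(834.8) + 5 = -3.1079

-3.1079


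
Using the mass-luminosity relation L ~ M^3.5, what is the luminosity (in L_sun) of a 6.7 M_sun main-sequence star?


L/L_sun = (M/M_sun)^3.5 = 6.7^3.5 = 778.5057

778.5057 L_sun


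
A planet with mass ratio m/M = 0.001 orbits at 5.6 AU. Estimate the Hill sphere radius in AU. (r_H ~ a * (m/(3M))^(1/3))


r_H = a * (m/3M)^(1/3) = 5.6 * (0.001/3)^(1/3) = 0.3883

0.3883 AU


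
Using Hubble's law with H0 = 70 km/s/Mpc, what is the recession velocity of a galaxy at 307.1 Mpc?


v = H0 * d = 70 * 307.1 = 21497.0

21497.0 km/s


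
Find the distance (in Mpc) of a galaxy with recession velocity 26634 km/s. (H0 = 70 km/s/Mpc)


d = v / H0 = 26634 / 70 = 380.4857

380.4857 Mpc


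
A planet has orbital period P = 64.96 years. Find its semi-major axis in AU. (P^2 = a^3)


a = P^(2/3) = 64.96^(2/3) = 16.1596

16.1596 AU


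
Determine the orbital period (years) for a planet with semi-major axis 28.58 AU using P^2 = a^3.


P = a^(3/2) = 28.58^1.5 = 152.7894

152.7894 years


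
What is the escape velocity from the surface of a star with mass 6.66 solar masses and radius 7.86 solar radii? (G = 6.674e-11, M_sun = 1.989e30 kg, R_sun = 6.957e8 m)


M = 6.66 * 1.989e30 kg = 1.324674e+31 kg; R = 7.86 * 6.957e8 m = 5.468202e+09 m. v_esc = sqrt(2GM/R) = sqrt(2 * 6.674e-11 * 1.324674e+31 / 5.468202e+09) = 568643.8289

568643.8289 m/s


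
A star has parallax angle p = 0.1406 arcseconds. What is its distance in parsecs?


d = 1/p = 1/0.1406 = 7.1124

7.1124 pc


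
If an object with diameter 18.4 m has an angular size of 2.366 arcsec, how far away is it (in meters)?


D = size / theta_rad, theta_rad = 2.366 * pi/(180*3600) = 1.147e-05, D = 1.604e+06

1.604e+06 m


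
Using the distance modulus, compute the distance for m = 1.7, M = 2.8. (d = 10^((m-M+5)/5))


d = 10^((m - M + 5)/5) = 10^((1.7 - 2.8 + 5)/5) = 6.0256

6.0256 pc


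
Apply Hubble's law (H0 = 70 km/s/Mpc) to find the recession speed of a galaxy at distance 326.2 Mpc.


v = H0 * d = 70 * 326.2 = 22834.0

22834.0 km/s


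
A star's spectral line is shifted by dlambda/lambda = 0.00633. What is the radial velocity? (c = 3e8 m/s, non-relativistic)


v = (dlambda/lambda) * c = 0.00633 * 3e8 = 1.899e+06

1.899e+06 m/s


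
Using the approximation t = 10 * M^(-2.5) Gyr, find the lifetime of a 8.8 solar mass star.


t = 10 * M^(-2.5) = 10 * 8.8^(-2.5) = 0.0435

0.0435 Gyr


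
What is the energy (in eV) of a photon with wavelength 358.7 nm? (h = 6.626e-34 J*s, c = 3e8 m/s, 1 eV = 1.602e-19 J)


E = hc/lambda = 6.626e-34 * 3e8 / 3.587e-07 = 5.542e-19 J = 3.4592 eV

3.4592 eV


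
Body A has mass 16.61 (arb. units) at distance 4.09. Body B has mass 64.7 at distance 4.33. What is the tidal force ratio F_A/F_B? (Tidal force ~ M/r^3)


Ratio = (M1/r1^3) / (M2/r2^3) = (16.61/4.09^3) / (64.7/4.33^3) = 0.3046

0.3046


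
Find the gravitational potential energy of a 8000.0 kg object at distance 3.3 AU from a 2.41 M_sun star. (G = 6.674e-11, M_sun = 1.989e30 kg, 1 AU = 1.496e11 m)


M = 2.41 * 1.989e30 kg = 4.79349e+30 kg; r = 3.3 AU * 1.496e11 m/AU = 4.9368e+11 m. U = -GM*m/r = -(6.674e-11 * 4.79349e+30 * 8000.0) / 4.9368e+11 = -5.184e+12

-5.184e+12 J


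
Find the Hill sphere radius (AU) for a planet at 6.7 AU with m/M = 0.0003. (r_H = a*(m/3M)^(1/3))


r_H = a * (m/3M)^(1/3) = 6.7 * (0.0003/3)^(1/3) = 0.311

0.311 AU


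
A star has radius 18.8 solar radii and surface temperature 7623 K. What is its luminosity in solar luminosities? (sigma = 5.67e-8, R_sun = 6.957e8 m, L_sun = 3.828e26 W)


R = 18.8 * 6.957e8 m = 1.307916e+10 m. L = 4*pi*R^2*sigma*T^4 = 4*pi*(1.307916e+10)^2 * 5.67e-8 * 7623^4 = 4.115819375e+29 W. L/L_sun = 4.115819375e+29 / 3.828e26 = 1075.1879

1075.1879 L_sun


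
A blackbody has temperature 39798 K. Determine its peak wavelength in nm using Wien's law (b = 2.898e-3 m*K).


lam_max = b / T = 2.898e-3 / 39798 = 7.282e-08 m = 72.8177 nm

72.8177 nm


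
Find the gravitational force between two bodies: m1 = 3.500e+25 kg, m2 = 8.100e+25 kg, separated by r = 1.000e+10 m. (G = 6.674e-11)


F = G*m1*m2/r^2 = 6.674e-11 * 3.500e+25 * 8.100e+25 / (1.000e+10)^2 = 6.674e-11 * 2.835e+51 / 1.000e+20 = 1.892e+21

1.892e+21 N


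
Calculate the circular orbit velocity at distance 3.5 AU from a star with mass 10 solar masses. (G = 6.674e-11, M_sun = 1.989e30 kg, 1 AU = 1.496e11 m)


v = sqrt(GM/r) = sqrt(6.674e-11 * 1.989e+31 / 5.236e+11) = 50351.2984

50351.2984 m/s


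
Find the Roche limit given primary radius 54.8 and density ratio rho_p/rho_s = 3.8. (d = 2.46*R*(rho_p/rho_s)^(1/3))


d_Roche = 2.46 * 54.8 * 3.8^(1/3) = 210.3666

210.3666


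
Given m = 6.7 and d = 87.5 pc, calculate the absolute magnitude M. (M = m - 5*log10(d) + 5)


M = m - 5*log10(d) + 5 = 6.7 - 5*log10(87.5) + 5 = 1.99

1.99


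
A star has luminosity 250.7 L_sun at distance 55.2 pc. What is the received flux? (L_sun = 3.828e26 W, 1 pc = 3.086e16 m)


F = L / (4*pi*d^2) = 9.597e+28 / (4*pi*(1.703e+18)^2) = 2.632e-09

2.632e-09 W/m^2


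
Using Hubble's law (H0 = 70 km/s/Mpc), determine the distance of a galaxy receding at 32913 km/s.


d = v / H0 = 32913 / 70 = 470.1857

470.1857 Mpc


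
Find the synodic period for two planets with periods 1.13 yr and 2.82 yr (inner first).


1/P_syn = |1/P1 - 1/P2| = |1/1.13 - 1/2.82| => P_syn = 1.8856

1.8856 years


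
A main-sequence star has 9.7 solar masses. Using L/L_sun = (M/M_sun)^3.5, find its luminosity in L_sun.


L/L_sun = (M/M_sun)^3.5 = 9.7^3.5 = 2842.5039

2842.5039 L_sun


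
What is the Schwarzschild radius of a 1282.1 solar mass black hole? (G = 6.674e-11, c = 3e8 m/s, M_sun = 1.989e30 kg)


M = 1282.1 * 1.989e30 kg = 2.5500969e+33 kg. rs = 2GM/c^2 = 2 * 6.674e-11 * 2.5500969e+33 / (3e8)^2 = 3.782e+06

3.782e+06 m


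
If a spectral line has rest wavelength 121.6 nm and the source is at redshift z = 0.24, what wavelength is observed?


lam_obs = lam_emit * (1 + z) = 121.6 * (1 + 0.24) = 150.784

150.784 nm


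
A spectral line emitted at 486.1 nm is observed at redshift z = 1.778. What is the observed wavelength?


lam_obs = lam_emit * (1 + z) = 486.1 * (1 + 1.778) = 1350.3858

1350.3858 nm


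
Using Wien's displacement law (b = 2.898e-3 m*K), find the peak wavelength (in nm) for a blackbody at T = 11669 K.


lam_max = b / T = 2.898e-3 / 11669 = 2.484e-07 m = 248.3503 nm

248.3503 nm


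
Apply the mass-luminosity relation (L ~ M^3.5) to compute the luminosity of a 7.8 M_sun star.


L/L_sun = (M/M_sun)^3.5 = 7.8^3.5 = 1325.3516

1325.3516 L_sun


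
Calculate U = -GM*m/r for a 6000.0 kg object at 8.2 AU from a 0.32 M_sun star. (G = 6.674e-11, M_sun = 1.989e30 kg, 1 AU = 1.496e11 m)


M = 0.32 * 1.989e30 kg = 6.3648e+29 kg; r = 8.2 AU * 1.496e11 m/AU = 1.22672e+12 m. U = -GM*m/r = -(6.674e-11 * 6.3648e+29 * 6000.0) / 1.22672e+12 = -2.078e+11

-2.078e+11 J


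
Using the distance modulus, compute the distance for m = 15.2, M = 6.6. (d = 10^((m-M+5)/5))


d = 10^((m - M + 5)/5) = 10^((15.2 - 6.6 + 5)/5) = 524.8075

524.8075 pc


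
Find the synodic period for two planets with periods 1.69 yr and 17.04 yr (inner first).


1/P_syn = |1/P1 - 1/P2| = |1/1.69 - 1/17.04| => P_syn = 1.8761

1.8761 years


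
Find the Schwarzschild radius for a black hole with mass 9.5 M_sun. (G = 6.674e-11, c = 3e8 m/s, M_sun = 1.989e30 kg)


M = 9.5 * 1.989e30 kg = 1.88955e+31 kg. rs = 2GM/c^2 = 2 * 6.674e-11 * 1.88955e+31 / (3e8)^2 = 28024.126

28024.126 m


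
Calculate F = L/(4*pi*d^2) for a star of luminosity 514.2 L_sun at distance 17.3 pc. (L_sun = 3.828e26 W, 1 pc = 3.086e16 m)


F = L / (4*pi*d^2) = 1.968e+29 / (4*pi*(5.339e+17)^2) = 5.496e-08

5.496e-08 W/m^2


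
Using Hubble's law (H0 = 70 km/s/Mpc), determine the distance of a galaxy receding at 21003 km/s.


d = v / H0 = 21003 / 70 = 300.0429

300.0429 Mpc


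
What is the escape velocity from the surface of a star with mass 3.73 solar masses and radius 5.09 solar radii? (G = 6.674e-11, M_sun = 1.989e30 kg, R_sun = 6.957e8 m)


M = 3.73 * 1.989e30 kg = 7.41897e+30 kg; R = 5.09 * 6.957e8 m = 3.541113e+09 m. v_esc = sqrt(2GM/R) = sqrt(2 * 6.674e-11 * 7.41897e+30 / 3.541113e+09) = 528822.608

528822.608 m/s


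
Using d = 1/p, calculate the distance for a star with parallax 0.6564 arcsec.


d = 1/p = 1/0.6564 = 1.5235

1.5235 pc


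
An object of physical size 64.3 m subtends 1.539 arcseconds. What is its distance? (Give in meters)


D = size / theta_rad, theta_rad = 1.539 * pi/(180*3600) = 7.461e-06, D = 8.618e+06

8.618e+06 m


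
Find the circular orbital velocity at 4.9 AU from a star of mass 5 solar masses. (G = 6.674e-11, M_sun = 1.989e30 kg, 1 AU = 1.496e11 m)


v = sqrt(GM/r) = sqrt(6.674e-11 * 9.945e+30 / 7.330e+11) = 30090.6562

30090.6562 m/s


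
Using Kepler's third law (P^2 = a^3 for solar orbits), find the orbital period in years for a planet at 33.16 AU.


P = a^(3/2) = 33.16^1.5 = 190.9509

190.9509 years


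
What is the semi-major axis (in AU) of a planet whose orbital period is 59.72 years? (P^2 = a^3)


a = P^(2/3) = 59.72^(2/3) = 15.2785

15.2785 AU


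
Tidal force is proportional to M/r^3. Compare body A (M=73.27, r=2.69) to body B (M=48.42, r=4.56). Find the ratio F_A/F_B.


Ratio = (M1/r1^3) / (M2/r2^3) = (73.27/2.69^3) / (48.42/4.56^3) = 7.3712

7.3712


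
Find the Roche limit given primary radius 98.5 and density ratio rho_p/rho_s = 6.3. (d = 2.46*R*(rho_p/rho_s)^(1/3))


d_Roche = 2.46 * 98.5 * 6.3^(1/3) = 447.5259

447.5259


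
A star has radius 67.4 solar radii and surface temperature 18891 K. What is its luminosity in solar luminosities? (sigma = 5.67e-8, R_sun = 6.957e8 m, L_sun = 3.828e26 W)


R = 67.4 * 6.957e8 m = 4.689018e+10 m. L = 4*pi*R^2*sigma*T^4 = 4*pi*(4.689018e+10)^2 * 5.67e-8 * 18891^4 = 1.995154421e+32 W. L/L_sun = 1.995154421e+32 / 3.828e26 = 521200.2144

521200.2144 L_sun


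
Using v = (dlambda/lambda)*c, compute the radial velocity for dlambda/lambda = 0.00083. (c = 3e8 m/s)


v = (dlambda/lambda) * c = 0.00083 * 3e8 = 249000.0

249000.0 m/s


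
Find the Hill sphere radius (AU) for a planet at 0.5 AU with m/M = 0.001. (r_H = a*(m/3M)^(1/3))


r_H = a * (m/3M)^(1/3) = 0.5 * (0.001/3)^(1/3) = 0.0347

0.0347 AU


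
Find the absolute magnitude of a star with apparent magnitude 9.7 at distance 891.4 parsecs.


M = m - 5*log10(d) + 5 = 9.7 - 5*log10(891.4) + 5 = -0.0504

-0.0504


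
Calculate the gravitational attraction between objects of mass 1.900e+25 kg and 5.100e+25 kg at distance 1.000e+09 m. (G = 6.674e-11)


F = G*m1*m2/r^2 = 6.674e-11 * 1.900e+25 * 5.100e+25 / (1.000e+09)^2 = 6.674e-11 * 9.690e+50 / 1.000e+18 = 6.467e+22

6.467e+22 N


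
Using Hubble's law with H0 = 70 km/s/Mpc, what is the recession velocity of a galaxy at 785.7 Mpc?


v = H0 * d = 70 * 785.7 = 54999.0

54999.0 km/s


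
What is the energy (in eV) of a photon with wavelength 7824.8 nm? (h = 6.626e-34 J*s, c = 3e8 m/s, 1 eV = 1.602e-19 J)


E = hc/lambda = 6.626e-34 * 3e8 / 7.825e-06 = 2.540e-20 J = 0.1586 eV

0.1586 eV


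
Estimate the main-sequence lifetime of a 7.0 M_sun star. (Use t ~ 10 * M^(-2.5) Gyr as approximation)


t = 10 * M^(-2.5) = 10 * 7.0^(-2.5) = 0.0771

0.0771 Gyr


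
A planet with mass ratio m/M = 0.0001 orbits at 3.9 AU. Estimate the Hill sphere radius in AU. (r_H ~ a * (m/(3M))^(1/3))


r_H = a * (m/3M)^(1/3) = 3.9 * (0.0001/3)^(1/3) = 0.1255

0.1255 AU


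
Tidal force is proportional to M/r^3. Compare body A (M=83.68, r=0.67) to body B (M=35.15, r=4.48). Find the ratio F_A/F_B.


Ratio = (M1/r1^3) / (M2/r2^3) = (83.68/0.67^3) / (35.15/4.48^3) = 711.7148

711.7148


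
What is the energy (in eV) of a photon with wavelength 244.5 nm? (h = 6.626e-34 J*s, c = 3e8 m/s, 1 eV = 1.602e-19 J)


E = hc/lambda = 6.626e-34 * 3e8 / 2.445e-07 = 8.130e-19 J = 5.0749 eV

5.0749 eV


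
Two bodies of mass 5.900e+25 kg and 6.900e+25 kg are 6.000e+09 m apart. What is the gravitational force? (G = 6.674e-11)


F = G*m1*m2/r^2 = 6.674e-11 * 5.900e+25 * 6.900e+25 / (6.000e+09)^2 = 6.674e-11 * 4.071e+51 / 3.600e+19 = 7.547e+21

7.547e+21 N


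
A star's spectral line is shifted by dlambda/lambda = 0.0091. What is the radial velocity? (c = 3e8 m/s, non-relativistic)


v = (dlambda/lambda) * c = 0.0091 * 3e8 = 2.730e+06

2.730e+06 m/s


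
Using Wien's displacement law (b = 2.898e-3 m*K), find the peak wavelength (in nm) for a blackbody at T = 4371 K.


lam_max = b / T = 2.898e-3 / 4371 = 6.630e-07 m = 663.0062 nm

663.0062 nm


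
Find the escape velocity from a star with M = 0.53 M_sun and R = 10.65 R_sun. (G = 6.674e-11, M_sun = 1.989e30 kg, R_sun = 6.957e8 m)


M = 0.53 * 1.989e30 kg = 1.05417e+30 kg; R = 10.65 * 6.957e8 m = 7.409205e+09 m. v_esc = sqrt(2GM/R) = sqrt(2 * 6.674e-11 * 1.05417e+30 / 7.409205e+09) = 137809.0122

137809.0122 m/s


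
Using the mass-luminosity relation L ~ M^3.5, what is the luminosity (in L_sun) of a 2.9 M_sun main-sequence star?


L/L_sun = (M/M_sun)^3.5 = 2.9^3.5 = 41.533

41.533 L_sun


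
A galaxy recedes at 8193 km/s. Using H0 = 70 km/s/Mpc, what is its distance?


d = v / H0 = 8193 / 70 = 117.0429

117.0429 Mpc


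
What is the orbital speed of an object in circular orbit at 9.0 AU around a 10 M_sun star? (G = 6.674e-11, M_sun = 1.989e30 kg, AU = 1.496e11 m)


v = sqrt(GM/r) = sqrt(6.674e-11 * 1.989e+31 / 1.346e+12) = 31399.5512

31399.5512 m/s


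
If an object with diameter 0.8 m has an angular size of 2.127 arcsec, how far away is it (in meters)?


D = size / theta_rad, theta_rad = 2.127 * pi/(180*3600) = 1.031e-05, D = 77579.6168

77579.6168 m


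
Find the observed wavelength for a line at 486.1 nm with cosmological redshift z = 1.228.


lam_obs = lam_emit * (1 + z) = 486.1 * (1 + 1.228) = 1083.0308

1083.0308 nm


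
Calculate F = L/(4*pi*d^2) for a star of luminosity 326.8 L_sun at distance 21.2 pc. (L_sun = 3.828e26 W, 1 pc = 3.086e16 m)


F = L / (4*pi*d^2) = 1.251e+29 / (4*pi*(6.542e+17)^2) = 2.326e-08

2.326e-08 W/m^2


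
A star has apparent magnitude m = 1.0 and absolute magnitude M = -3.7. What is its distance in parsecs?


d = 10^((m - M + 5)/5) = 10^((1.0 - -3.7 + 5)/5) = 87.0964

87.0964 pc


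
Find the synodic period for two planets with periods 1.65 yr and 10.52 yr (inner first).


1/P_syn = |1/P1 - 1/P2| = |1/1.65 - 1/10.52| => P_syn = 1.9569

1.9569 years


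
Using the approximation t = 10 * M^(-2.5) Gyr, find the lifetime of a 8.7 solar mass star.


t = 10 * M^(-2.5) = 10 * 8.7^(-2.5) = 0.0448

0.0448 Gyr


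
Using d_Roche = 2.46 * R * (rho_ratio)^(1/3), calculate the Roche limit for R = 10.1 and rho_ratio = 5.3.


d_Roche = 2.46 * 10.1 * 5.3^(1/3) = 43.3193

43.3193


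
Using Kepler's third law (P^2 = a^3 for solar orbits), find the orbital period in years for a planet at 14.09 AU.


P = a^(3/2) = 14.09^1.5 = 52.8891

52.8891 years


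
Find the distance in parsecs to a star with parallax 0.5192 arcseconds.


d = 1/p = 1/0.5192 = 1.926

1.926 pc


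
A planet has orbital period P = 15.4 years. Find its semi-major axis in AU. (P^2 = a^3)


a = P^(2/3) = 15.4^(2/3) = 6.1899

6.1899 AU


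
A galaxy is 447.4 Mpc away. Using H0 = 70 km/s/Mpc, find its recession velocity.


v = H0 * d = 70 * 447.4 = 31318.0

31318.0 km/s


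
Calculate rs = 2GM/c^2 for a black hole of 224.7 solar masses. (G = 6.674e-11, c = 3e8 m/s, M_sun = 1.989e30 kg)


M = 224.7 * 1.989e30 kg = 4.469283e+32 kg. rs = 2GM/c^2 = 2 * 6.674e-11 * 4.469283e+32 / (3e8)^2 = 662844.3276

662844.3276 m


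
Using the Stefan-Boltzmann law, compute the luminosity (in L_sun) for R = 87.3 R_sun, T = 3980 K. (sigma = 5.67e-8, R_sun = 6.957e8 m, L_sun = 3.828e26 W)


R = 87.3 * 6.957e8 m = 6.073461e+10 m. L = 4*pi*R^2*sigma*T^4 = 4*pi*(6.073461e+10)^2 * 5.67e-8 * 3980^4 = 6.594740415e+29 W. L/L_sun = 6.594740415e+29 / 3.828e26 = 1722.764

1722.764 L_sun


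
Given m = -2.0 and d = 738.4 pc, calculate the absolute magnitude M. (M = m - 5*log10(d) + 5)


M = m - 5*log10(d) + 5 = -2.0 - 5*log10(738.4) + 5 = -11.3415

-11.3415


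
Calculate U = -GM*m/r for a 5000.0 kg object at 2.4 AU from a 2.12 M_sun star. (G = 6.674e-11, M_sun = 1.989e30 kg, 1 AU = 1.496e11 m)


M = 2.12 * 1.989e30 kg = 4.21668e+30 kg; r = 2.4 AU * 1.496e11 m/AU = 3.5904e+11 m. U = -GM*m/r = -(6.674e-11 * 4.21668e+30 * 5000.0) / 3.5904e+11 = -3.919e+12

-3.919e+12 J
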